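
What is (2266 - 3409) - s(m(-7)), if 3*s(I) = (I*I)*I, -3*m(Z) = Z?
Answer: -92926/81 ≈ -1147.2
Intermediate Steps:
m(Z) = -Z/3
s(I) = I³/3 (s(I) = ((I*I)*I)/3 = (I²*I)/3 = I³/3)
(2266 - 3409) - s(m(-7)) = (2266 - 3409) - (-⅓*(-7))³/3 = -1143 - (7/3)³/3 = -1143 - 343/(3*27) = -1143 - 1*343/81 = -1143 - 343/81 = -92926/81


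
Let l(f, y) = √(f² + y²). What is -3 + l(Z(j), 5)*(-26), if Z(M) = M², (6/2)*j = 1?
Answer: -3 - 26*√2026/9 ≈ -133.03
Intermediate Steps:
j = ⅓ (j = (⅓)*1 = ⅓ ≈ 0.33333)
-3 + l(Z(j), 5)*(-26) = -3 + √(((⅓)²)² + 5²)*(-26) = -3 + √((⅑)² + 25)*(-26) = -3 + √(1/81 + 25)*(-26) = -3 + √(2026/81)*(-26) = -3 + (√2026/9)*(-26) = -3 - 26*√2026/9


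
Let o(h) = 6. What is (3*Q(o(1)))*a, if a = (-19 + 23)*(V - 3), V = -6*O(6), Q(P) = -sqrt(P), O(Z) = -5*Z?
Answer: -2124*sqrt(6) ≈ -5202.7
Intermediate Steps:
V = 180 (V = -(-30)*6 = -6*(-30) = 180)
a = 708 (a = (-19 + 23)*(180 - 3) = 4*177 = 708)
(3*Q(o(1)))*a = (3*(-sqrt(6)))*708 = -3*sqrt(6)*708 = -2124*sqrt(6)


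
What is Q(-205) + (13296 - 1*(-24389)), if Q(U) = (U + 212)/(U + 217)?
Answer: 452227/12 ≈ 37686.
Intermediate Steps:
Q(U) = (212 + U)/(217 + U)
Q(-205) + (13296 - 1*(-24389)) = (212 - 205)/(217 - 205) + (13296 - 1*(-24389)) = 7/12 + (13296 + 24389) = (1/12)*7 + 37685 = 7/12 + 37685 = 452227/12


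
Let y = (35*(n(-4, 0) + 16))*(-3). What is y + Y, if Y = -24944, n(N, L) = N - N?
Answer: -26624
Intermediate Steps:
n(N, L) = 0
y = -1680 (y = (35*(0 + 16))*(-3) = (35*16)*(-3) = 560*(-3) = -1680)
y + Y = -1680 - 24944 = -26624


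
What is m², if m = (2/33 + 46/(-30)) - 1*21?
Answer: 1527696/3025 ≈ 505.02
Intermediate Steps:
m = -1236/55 (m = (2*(1/33) + 46*(-1/30)) - 21 = (2/33 - 23/15) - 21 = -81/55 - 21 = -1236/55 ≈ -22.473)
m² = (-1236/55)² = 1527696/3025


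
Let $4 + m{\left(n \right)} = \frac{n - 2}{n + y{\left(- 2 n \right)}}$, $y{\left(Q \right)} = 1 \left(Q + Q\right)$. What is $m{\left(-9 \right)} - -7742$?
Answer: $\frac{208915}{27} \approx 7737.6$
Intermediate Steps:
$y{\left(Q \right)} = 2 Q$ ($y{\left(Q \right)} = 1 \cdot 2 Q = 2 Q$)
$m{\left(n \right)} = -4 - \frac{-2 + n}{3 n}$ ($m{\left(n \right)} = -4 + \frac{n - 2}{n + 2 \left(- 2 n\right)} = -4 + \frac{-2 + n}{n - 4 n} = -4 + \frac{-2 + n}{\left(-3\right) n} = -4 + \left(-2 + n\right) \left(- \frac{1}{3 n}\right) = -4 - \frac{-2 + n}{3 n}$)
$m{\left(-9 \right)} - -7742 = \frac{2 - -117}{3 \left(-9\right)} - -7742 = \frac{1}{3} \left(- \frac{1}{9}\right) \left(2 + 117\right) + 7742 = \frac{1}{3} \left(- \frac{1}{9}\right) 119 + 7742 = - \frac{119}{27} + 7742 = \frac{208915}{27}$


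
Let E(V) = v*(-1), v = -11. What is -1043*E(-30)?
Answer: -11473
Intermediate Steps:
E(V) = 11 (E(V) = -11*(-1) = 11)
-1043*E(-30) = -1043*11 = -11473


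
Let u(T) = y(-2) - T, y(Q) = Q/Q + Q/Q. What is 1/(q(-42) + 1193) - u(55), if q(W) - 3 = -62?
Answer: 60103/1134 ≈ 53.001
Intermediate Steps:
q(W) = -59 (q(W) = 3 - 62 = -59)
y(Q) = 2 (y(Q) = 1 + 1 = 2)
u(T) = 2 - T
1/(q(-42) + 1193) - u(55) = 1/(-59 + 1193) - (2 - 1*55) = 1/1134 - (2 - 55) = 1/1134 - 1*(-53) = 1/1134 + 53 = 60103/1134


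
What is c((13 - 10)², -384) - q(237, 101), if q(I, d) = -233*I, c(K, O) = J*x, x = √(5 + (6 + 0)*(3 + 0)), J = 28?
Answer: 55221 + 28*√23 ≈ 55355.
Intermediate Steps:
x = √23 (x = √(5 + 6*3) = √(5 + 18) = √23 ≈ 4.7958)
c(K, O) = 28*√23
c((13 - 10)², -384) - q(237, 101) = 28*√23 - (-233)*237 = 28*√23 - 1*(-55221) = 28*√23 + 55221 = 55221 + 28*√23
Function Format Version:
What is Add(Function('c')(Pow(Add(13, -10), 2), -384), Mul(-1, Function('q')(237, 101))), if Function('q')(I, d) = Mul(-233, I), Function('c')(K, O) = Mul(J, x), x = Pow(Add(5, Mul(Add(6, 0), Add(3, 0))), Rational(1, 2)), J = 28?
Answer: Add(55221, Mul(28, Pow(23, Rational(1, 2)))) ≈ 55355.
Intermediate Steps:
x = Pow(23, Rational(1, 2)) (x = Pow(Add(5, Mul(6, 3)), Rational(1, 2)) = Pow(Add(5, 18), Rational(1, 2)) = Pow(23, Rational(1, 2)) ≈ 4.7958)
Function('c')(K, O) = Mul(28, Pow(23, Rational(1, 2)))
Add(Function('c')(Pow(Add(13, -10), 2), -384), Mul(-1, Function('q')(237, 101))) = Add(Mul(28, Pow(23, Rational(1, 2))), Mul(-1, Mul(-233, 237))) = Add(Mul(28, Pow(23, Rational(1, 2))), Mul(-1, -55221)) = Add(Mul(28, Pow(23, Rational(1, 2))), 55221) = Add(55221, Mul(28, Pow(23, Rational(1, 2))))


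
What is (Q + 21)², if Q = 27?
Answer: 2304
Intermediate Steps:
(Q + 21)² = (27 + 21)² = 48² = 2304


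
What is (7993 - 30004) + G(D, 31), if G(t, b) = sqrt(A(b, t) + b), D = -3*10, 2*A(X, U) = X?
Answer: -22011 + sqrt(186)/2 ≈ -22004.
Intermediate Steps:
A(X, U) = X/2
D = -30
G(t, b) = sqrt(6)*sqrt(b)/2 (G(t, b) = sqrt(b/2 + b) = sqrt(3*b/2) = sqrt(6)*sqrt(b)/2)
(7993 - 30004) + G(D, 31) = (7993 - 30004) + sqrt(6)*sqrt(31)/2 = -22011 + sqrt(186)/2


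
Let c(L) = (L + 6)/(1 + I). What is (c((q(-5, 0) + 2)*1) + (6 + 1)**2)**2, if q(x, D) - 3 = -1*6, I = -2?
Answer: 1936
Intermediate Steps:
q(x, D) = -3 (q(x, D) = 3 - 1*6 = 3 - 6 = -3)
c(L) = -6 - L (c(L) = (L + 6)/(1 - 2) = (6 + L)/(-1) = (6 + L)*(-1) = -6 - L)
(c((q(-5, 0) + 2)*1) + (6 + 1)**2)**2 = ((-6 - (-3 + 2)) + (6 + 1)**2)**2 = ((-6 - (-1)) + 7**2)**2 = ((-6 - 1*(-1)) + 49)**2 = ((-6 + 1) + 49)**2 = (-5 + 49)**2 = 44**2 = 1936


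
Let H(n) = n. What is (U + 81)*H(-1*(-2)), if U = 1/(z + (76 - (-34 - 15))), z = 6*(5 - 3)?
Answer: 22196/137 ≈ 162.01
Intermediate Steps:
z = 12 (z = 6*2 = 12)
U = 1/137 (U = 1/(12 + (76 - (-34 - 15))) = 1/(12 + (76 - 1*(-49))) = 1/(12 + (76 + 49)) = 1/(12 + 125) = 1/137 ≈ 0.0072993)
(U + 81)*H(-1*(-2)) = (1/137 + 81)*(-1*(-2)) = (11098/137)*2 = 22196/137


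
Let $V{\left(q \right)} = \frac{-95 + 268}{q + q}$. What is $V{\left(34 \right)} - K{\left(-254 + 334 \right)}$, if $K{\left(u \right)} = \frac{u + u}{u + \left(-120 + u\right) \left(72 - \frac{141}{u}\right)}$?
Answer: $\frac{966167}{371212} \approx 2.6027$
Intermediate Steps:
$V{\left(q \right)} = \frac{173}{2 q}$
$K{\left(u \right)} = \frac{2 u}{u + \left(-120 + u\right) \left(72 - \frac{141}{u}\right)}$
$V{\left(34 \right)} - K{\left(-254 + 334 \right)} = \frac{173}{2 \cdot 34} - \frac{2 \left(-254 + 334\right)^{2}}{16920 - 8781 \left(-254 + 334\right) + 73 \left(-254 + 334\right)^{2}} = \frac{173}{2} \cdot \frac{1}{34} - \frac{2 \cdot 80^{2}}{16920 - 702480 + 73 \cdot 80^{2}} = \frac{173}{68} - 2 \cdot 6400 \frac{1}{16920 - 702480 + 73 \cdot 6400} = \frac{173}{68} - 2 \cdot 6400 \frac{1}{16920 - 702480 + 467200} = \frac{173}{68} - 2 \cdot 6400 \frac{1}{-218360} = \frac{173}{68} - 2 \cdot 6400 \left(- \frac{1}{218360}\right) = \frac{173}{68} - - \frac{320}{5459} = \frac{173}{68} + \frac{320}{5459} = \frac{966167}{371212}$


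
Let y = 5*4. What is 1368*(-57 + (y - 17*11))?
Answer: -306432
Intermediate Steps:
y = 20
1368*(-57 + (y - 17*11)) = 1368*(-57 + (20 - 17*11)) = 1368*(-57 + (20 - 187)) = 1368*(-57 - 167) = 1368*(-224) = -306432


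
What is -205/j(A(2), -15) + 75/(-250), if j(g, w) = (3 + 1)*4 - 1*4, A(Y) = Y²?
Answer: -1043/60 ≈ -17.383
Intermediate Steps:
j(g, w) = 12 (j(g, w) = 4*4 - 4 = 16 - 4 = 12)
-205/j(A(2), -15) + 75/(-250) = -205/12 + 75/(-250) = -205*1/12 + 75*(-1/250) = -205/12 - 3/10 = -1043/60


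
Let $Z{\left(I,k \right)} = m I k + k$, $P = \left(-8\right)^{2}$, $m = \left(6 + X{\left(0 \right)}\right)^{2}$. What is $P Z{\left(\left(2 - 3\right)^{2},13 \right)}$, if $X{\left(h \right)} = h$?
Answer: $30784$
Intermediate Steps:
$m = 36$ ($m = \left(6 + 0\right)^{2} = 6^{2} = 36$)
$P = 64$
$Z{\left(I,k \right)} = k + 36 I k$ ($Z{\left(I,k \right)} = 36 I k + k = k + 36 I k$)
$P Z{\left(\left(2 - 3\right)^{2},13 \right)} = 64 \cdot 13 \left(1 + 36 \left(2 - 3\right)^{2}\right) = 64 \cdot 13 \left(1 + 36 \left(-1\right)^{2}\right) = 64 \cdot 13 \left(1 + 36 \cdot 1\right) = 64 \cdot 13 \left(1 + 36\right) = 64 \cdot 13 \cdot 37 = 64 \cdot 481 = 30784$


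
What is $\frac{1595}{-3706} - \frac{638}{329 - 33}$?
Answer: $- \frac{709137}{274244} \approx -2.5858$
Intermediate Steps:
$\frac{1595}{-3706} - \frac{638}{329 - 33} = 1595 \left(- \frac{1}{3706}\right) - \frac{638}{296} = - \frac{1595}{3706} - \frac{319}{148} = - \frac{709137}{274244}$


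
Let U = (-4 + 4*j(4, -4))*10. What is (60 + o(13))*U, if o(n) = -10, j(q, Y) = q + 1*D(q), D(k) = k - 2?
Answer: 10000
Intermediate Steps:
D(k) = -2 + k
j(q, Y) = -2 + 2*q (j(q, Y) = q + 1*(-2 + q) = q + (-2 + q) = -2 + 2*q)
U = 200 (U = (-4 + 4*(-2 + 2*4))*10 = (-4 + 4*(-2 + 8))*10 = (-4 + 4*6)*10 = (-4 + 24)*10 = 20*10 = 200)
(60 + o(13))*U = (60 - 10)*200 = 50*200 = 10000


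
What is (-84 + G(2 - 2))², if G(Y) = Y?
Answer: 7056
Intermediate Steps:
(-84 + G(2 - 2))² = (-84 + (2 - 2))² = (-84 + 0)² = (-84)² = 7056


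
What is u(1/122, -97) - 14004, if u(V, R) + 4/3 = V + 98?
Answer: -5090081/366 ≈ -13907.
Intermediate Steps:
u(V, R) = 290/3 + V (u(V, R) = -4/3 + (V + 98) = -4/3 + (98 + V) = 290/3 + V)
u(1/122, -97) - 14004 = (290/3 + 1/122) - 14004 = 35383/366 - 14004 = -5090081/366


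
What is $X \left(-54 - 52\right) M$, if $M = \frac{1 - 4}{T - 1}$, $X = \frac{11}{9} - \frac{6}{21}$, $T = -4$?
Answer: $- \frac{6254}{105} \approx -59.562$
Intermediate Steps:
$X = \frac{59}{63}$ ($X = 11 \cdot \frac{1}{9} - \frac{2}{7} = \frac{11}{9} - \frac{2}{7} = \frac{59}{63} \approx 0.93651$)
$M = \frac{3}{5}$ ($M = \frac{1 - 4}{-4 - 1} = - \frac{3}{-5} = \left(-3\right) \left(- \frac{1}{5}\right) = \frac{3}{5} \approx 0.6$)
$X \left(-54 - 52\right) M = \frac{59 \left(-54 - 52\right)}{63} \cdot \frac{3}{5} = \frac{59}{63} \left(-106\right) \frac{3}{5} = \left(- \frac{6254}{63}\right) \frac{3}{5} = - \frac{6254}{105}$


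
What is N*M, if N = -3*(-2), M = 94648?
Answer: 567888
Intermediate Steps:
N = 6
N*M = 6*94648 = 567888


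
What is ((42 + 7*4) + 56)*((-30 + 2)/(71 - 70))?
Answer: -3528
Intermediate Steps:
((42 + 7*4) + 56)*((-30 + 2)/(71 - 70)) = ((42 + 28) + 56)*(-28/1) = (70 + 56)*(-28*1) = 126*(-28) = -3528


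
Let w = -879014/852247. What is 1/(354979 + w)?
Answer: 852247/302528908799 ≈ 2.8171e-6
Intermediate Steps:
w = -879014/852247 (w = -879014*1/852247 = -879014/852247 ≈ -1.0314)
1/(354979 + w) = 1/(354979 - 879014/852247) = 1/(302528908799/852247) = 852247/302528908799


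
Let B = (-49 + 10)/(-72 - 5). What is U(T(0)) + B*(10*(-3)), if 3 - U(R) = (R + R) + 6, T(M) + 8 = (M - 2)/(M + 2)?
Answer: -15/77 ≈ -0.19481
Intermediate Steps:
T(M) = -8 + (-2 + M)/(2 + M) (T(M) = -8 + (M - 2)/(M + 2) = -8 + (-2 + M)/(2 + M))
U(R) = -3 - 2*R (U(R) = 3 - ((R + R) + 6) = 3 - (2*R + 6) = 3 - (6 + 2*R) = 3 + (-6 - 2*R) = -3 - 2*R)
B = 39/77 (B = -39/(-77) = -39*(-1/77) = 39/77 ≈ 0.50649)
U(T(0)) + B*(10*(-3)) = (-3 - 2*(-18 - 7*0)/(2 + 0)) + 39*(10*(-3))/77 = (-3 - 2*(-18 + 0)/2) + (39/77)*(-30) = (-3 - (-18)) - 1170/77 = (-3 - 2*(-9)) - 1170/77 = (-3 + 18) - 1170/77 = 15 - 1170/77 = -15/77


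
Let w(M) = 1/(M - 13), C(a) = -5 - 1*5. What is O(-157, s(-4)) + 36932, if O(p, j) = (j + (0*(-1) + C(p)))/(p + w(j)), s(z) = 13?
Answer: 36932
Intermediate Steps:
C(a) = -10 (C(a) = -5 - 5 = -10)
w(M) = 1/(-13 + M)
O(p, j) = (-10 + j)/(p + 1/(-13 + j)) (O(p, j) = (j + (0*(-1) - 10))/(p + 1/(-13 + j)) = (j + (0 - 10))/(p + 1/(-13 + j)) = (j - 10)/(p + 1/(-13 + j)) = (-10 + j)/(p + 1/(-13 + j)))
O(-157, s(-4)) + 36932 = (-13 + 13)*(-10 + 13)/(1 - 157*(-13 + 13)) + 36932 = 0*3/(1 - 157*0) + 36932 = 0*3/(1 + 0) + 36932 = 0*3/1 + 36932 = 1*0*3 + 36932 = 0 + 36932 = 36932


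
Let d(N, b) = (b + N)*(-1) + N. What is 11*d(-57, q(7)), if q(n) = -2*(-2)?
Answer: -44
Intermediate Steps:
q(n) = 4
d(N, b) = -b (d(N, b) = (N + b)*(-1) + N = (-N - b) + N = -b)
11*d(-57, q(7)) = 11*(-1*4) = 11*(-4) = -44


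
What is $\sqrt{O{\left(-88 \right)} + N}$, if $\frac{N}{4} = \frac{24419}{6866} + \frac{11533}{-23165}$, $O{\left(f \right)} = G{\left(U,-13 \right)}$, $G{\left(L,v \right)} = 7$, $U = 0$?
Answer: $\frac{\sqrt{121645240375681905}}{79525445} \approx 4.3857$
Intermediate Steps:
$O{\left(f \right)} = 7$
$N = \frac{972961114}{79525445}$ ($N = 4 \left(\frac{24419}{6866} + \frac{11533}{-23165}\right) = 4 \left(24419 \cdot \frac{1}{6866} + 11533 \left(- \frac{1}{23165}\right)\right) = 4 \left(\frac{24419}{6866} - \frac{11533}{23165}\right) = 4 \cdot \frac{486480557}{159050890} = \frac{972961114}{79525445} \approx 12.235$)
$\sqrt{O{\left(-88 \right)} + N} = \sqrt{7 + \frac{972961114}{79525445}} = \sqrt{\frac{1529639229}{79525445}} = \frac{\sqrt{121645240375681905}}{79525445}$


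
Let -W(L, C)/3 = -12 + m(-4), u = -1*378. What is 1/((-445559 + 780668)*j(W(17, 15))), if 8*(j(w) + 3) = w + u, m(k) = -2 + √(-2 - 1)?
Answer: -320/4826574927 + 8*I*√3/14479724781 ≈ -6.63e-8 + 9.5695e-10*I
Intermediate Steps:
u = -378
m(k) = -2 + I*√3 (m(k) = -2 + √(-3) = -2 + I*√3)
W(L, C) = 42 - 3*I*√3 (W(L, C) = -3*(-12 + (-2 + I*√3)) = -3*(-14 + I*√3) = 42 - 3*I*√3)
j(w) = -201/4 + w/8 (j(w) = -3 + (w - 378)/8 = -3 + (-378 + w)/8 = -3 + (-189/4 + w/8) = -201/4 + w/8)
1/((-445559 + 780668)*j(W(17, 15))) = 1/((-445559 + 780668)*(-201/4 + (42 - 3*I*√3)/8)) = 1/(335109*(-201/4 + (21/4 - 3*I*√3/8))) = 1/(335109*(-45 - 3*I*√3/8))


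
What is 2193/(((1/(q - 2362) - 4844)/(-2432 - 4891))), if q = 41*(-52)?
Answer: 72170669466/21768937 ≈ 3315.3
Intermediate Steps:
q = -2132
2193/(((1/(q - 2362) - 4844)/(-2432 - 4891))) = 2193/(((1/(-2132 - 2362) - 4844)/(-2432 - 4891))) = 2193/(((1/(-4494) - 4844)/(-7323))) = 2193/(((-1/4494 - 4844)*(-1/7323))) = 2193/((-21768937/4494*(-1/7323))) = 2193/(21768937/32909562) = 2193*(32909562/21768937) = 72170669466/21768937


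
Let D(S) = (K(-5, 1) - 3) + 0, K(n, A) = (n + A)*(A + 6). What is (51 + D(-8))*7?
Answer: 140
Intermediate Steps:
K(n, A) = (6 + A)*(A + n) (K(n, A) = (A + n)*(6 + A) = (6 + A)*(A + n))
D(S) = -31 (D(S) = ((1**2 + 6*1 + 6*(-5) + 1*(-5)) - 3) + 0 = ((1 + 6 - 30 - 5) - 3) + 0 = (-28 - 3) + 0 = -31 + 0 = -31)
(51 + D(-8))*7 = (51 - 31)*7 = 20*7 = 140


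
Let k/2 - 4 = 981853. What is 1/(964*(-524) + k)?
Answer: 1/1458578 ≈ 6.8560e-7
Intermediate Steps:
k = 1963714 (k = 8 + 2*981853 = 8 + 1963706 = 1963714)
1/(964*(-524) + k) = 1/(964*(-524) + 1963714) = 1/(-505136 + 1963714) = 1/1458578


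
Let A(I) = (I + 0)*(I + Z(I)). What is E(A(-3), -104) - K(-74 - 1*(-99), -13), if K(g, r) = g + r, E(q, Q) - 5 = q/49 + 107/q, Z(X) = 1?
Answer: 3221/294 ≈ 10.956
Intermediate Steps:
A(I) = I*(1 + I) (A(I) = (I + 0)*(I + 1) = I*(1 + I))
E(q, Q) = 5 + 107/q + q/49 (E(q, Q) = 5 + (q/49 + 107/q) = 5 + (107/q + q/49) = 5 + 107/q + q/49)
E(A(-3), -104) - K(-74 - 1*(-99), -13) = (5 + 107/((-3*(1 - 3))) + (-3*(1 - 3))/49) - ((-74 - 1*(-99)) - 13) = (5 + 107/((-3*(-2))) + (-3*(-2))/49) - ((-74 + 99) - 13) = (5 + 107/6 + (1/49)*6) - (25 - 13) = (5 + 107*(1/6) + 6/49) - 1*12 = (5 + 107/6 + 6/49) - 12 = 6749/294 - 12 = 3221/294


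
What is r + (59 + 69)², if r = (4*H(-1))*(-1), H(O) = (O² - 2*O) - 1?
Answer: 16376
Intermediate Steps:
H(O) = -1 + O² - 2*O
r = -8 (r = (4*(-1 + (-1)² - 2*(-1)))*(-1) = (4*(-1 + 1 + 2))*(-1) = (4*2)*(-1) = 8*(-1) = -8)
r + (59 + 69)² = -8 + (59 + 69)² = -8 + 128² = -8 + 16384 = 16376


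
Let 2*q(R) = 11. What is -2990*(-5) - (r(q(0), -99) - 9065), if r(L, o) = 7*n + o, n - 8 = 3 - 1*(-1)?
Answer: 24030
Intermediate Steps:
q(R) = 11/2 (q(R) = (1/2)*11 = 11/2)
n = 12 (n = 8 + (3 - 1*(-1)) = 8 + (3 + 1) = 8 + 4 = 12)
r(L, o) = 84 + o (r(L, o) = 7*12 + o = 84 + o)
-2990*(-5) - (r(q(0), -99) - 9065) = -2990*(-5) - ((84 - 99) - 9065) = 14950 - (-15 - 9065) = 14950 - 1*(-9080) = 14950 + 9080 = 24030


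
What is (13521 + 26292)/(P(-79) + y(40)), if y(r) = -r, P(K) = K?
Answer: -39813/119 ≈ -334.56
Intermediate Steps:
(13521 + 26292)/(P(-79) + y(40)) = (13521 + 26292)/(-79 - 1*40) = 39813/(-79 - 40) = 39813/(-119) = 39813*(-1/119) = -39813/119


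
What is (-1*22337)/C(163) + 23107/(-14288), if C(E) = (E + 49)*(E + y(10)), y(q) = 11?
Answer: -146440259/65881968 ≈ -2.2228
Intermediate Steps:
C(E) = (11 + E)*(49 + E) (C(E) = (E + 49)*(E + 11) = (49 + E)*(11 + E) = (11 + E)*(49 + E))
(-1*22337)/C(163) + 23107/(-14288) = (-1*22337)/(539 + 163**2 + 60*163) + 23107/(-14288) = -22337/(539 + 26569 + 9780) + 23107*(-1/14288) = -22337/36888 - 23107/14288 = -146440259/65881968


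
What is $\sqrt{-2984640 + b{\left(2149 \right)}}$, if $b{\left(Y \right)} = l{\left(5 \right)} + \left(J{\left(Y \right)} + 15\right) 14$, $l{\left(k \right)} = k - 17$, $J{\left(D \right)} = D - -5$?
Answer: $3 i \sqrt{328254} \approx 1718.8 i$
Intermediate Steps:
$J{\left(D \right)} = 5 + D$ ($J{\left(D \right)} = D + 5 = 5 + D$)
$l{\left(k \right)} = -17 + k$ ($l{\left(k \right)} = k - 17 = -17 + k$)
$b{\left(Y \right)} = 268 + 14 Y$ ($b{\left(Y \right)} = \left(-17 + 5\right) + \left(\left(5 + Y\right) + 15\right) 14 = -12 + \left(20 + Y\right) 14 = -12 + \left(280 + 14 Y\right) = 268 + 14 Y$)
$\sqrt{-2984640 + b{\left(2149 \right)}} = \sqrt{-2984640 + \left(268 + 14 \cdot 2149\right)} = \sqrt{-2984640 + \left(268 + 30086\right)} = \sqrt{-2984640 + 30354} = \sqrt{-2954286} = 3 i \sqrt{328254}$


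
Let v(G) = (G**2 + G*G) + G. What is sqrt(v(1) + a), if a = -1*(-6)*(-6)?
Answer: I*sqrt(33) ≈ 5.7446*I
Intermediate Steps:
v(G) = G + 2*G**2 (v(G) = (G**2 + G**2) + G = 2*G**2 + G = G + 2*G**2)
a = -36 (a = 6*(-6) = -36)
sqrt(v(1) + a) = sqrt(1*(1 + 2*1) - 36) = sqrt(1*(1 + 2) - 36) = sqrt(1*3 - 36) = sqrt(3 - 36) = sqrt(-33) = I*sqrt(33)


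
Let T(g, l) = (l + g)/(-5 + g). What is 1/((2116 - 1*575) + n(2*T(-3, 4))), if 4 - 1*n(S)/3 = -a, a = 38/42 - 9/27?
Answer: 7/10883 ≈ 0.00064320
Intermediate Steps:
T(g, l) = (g + l)/(-5 + g)
a = 4/7 (a = 38*(1/42) - 9*1/27 = 19/21 - ⅓ = 4/7 ≈ 0.57143)
n(S) = 96/7 (n(S) = 12 - (-3)*4/7 = 12 - 3*(-4/7) = 12 + 12/7 = 96/7)
1/((2116 - 1*575) + n(2*T(-3, 4))) = 1/((2116 - 1*575) + 96/7) = 1/((2116 - 575) + 96/7) = 1/(1541 + 96/7) = 1/(10883/7) = 7/10883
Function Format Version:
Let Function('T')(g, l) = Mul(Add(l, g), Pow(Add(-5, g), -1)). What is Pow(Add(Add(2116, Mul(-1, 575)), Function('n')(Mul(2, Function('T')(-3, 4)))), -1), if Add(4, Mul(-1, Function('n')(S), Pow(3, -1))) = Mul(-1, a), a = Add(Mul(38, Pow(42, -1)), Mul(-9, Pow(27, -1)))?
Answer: Rational(7, 10883) ≈ 0.00064320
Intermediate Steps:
Function('T')(g, l) = Mul(Pow(Add(-5, g), -1), Add(g, l)) (Function('T')(g, l) = Mul(Add(g, l), Pow(Add(-5, g), -1)) = Mul(Pow(Add(-5, g), -1), Add(g, l)))
a = Rational(4, 7) (a = Add(Mul(38, Rational(1, 42)), Mul(-9, Rational(1, 27))) = Add(Rational(19, 21), Rational(-1, 3)) = Rational(4, 7) ≈ 0.57143)
Function('n')(S) = Rational(96, 7) (Function('n')(S) = Add(12, Mul(-3, Mul(-1, Rational(4, 7)))) = Add(12, Mul(-3, Rational(-4, 7))) = Add(12, Rational(12, 7)) = Rational(96, 7))
Pow(Add(Add(2116, Mul(-1, 575)), Function('n')(Mul(2, Function('T')(-3, 4)))), -1) = Pow(Add(Add(2116, Mul(-1, 575)), Rational(96, 7)), -1) = Pow(Add(Add(2116, -575), Rational(96, 7)), -1) = Pow(Add(1541, Rational(96, 7)), -1) = Pow(Rational(10883, 7), -1) = Rational(7, 10883)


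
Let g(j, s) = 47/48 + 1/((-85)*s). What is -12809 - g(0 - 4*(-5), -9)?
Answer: -156794161/12240 ≈ -12810.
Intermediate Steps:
g(j, s) = 47/48 - 1/(85*s) (g(j, s) = 47*(1/48) - 1/(85*s) = 47/48 - 1/(85*s))
-12809 - g(0 - 4*(-5), -9) = -12809 - (-48 + 3995*(-9))/(4080*(-9)) = -12809 - (-1)*(-48 - 35955)/(4080*9) = -12809 - (-1)*(-36003)/(4080*9) = -12809 - 1*12001/12240 = -12809 - 12001/12240 = -156794161/12240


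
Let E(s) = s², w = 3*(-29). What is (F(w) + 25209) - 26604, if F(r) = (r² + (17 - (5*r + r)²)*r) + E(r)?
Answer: 23718372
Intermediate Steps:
w = -87
F(r) = 2*r² + r*(17 - 36*r²) (F(r) = (r² + (17 - (5*r + r)²)*r) + r² = (r² + (17 - (6*r)²)*r) + r² = (r² + (17 - 36*r²)*r) + r² = (r² + r*(17 - 36*r²)) + r² = 2*r² + r*(17 - 36*r²))
(F(w) + 25209) - 26604 = (-87*(17 - 36*(-87)² + 2*(-87)) + 25209) - 26604 = (-87*(17 - 36*7569 - 174) + 25209) - 26604 = (-87*(17 - 272484 - 174) + 25209) - 26604 = (-87*(-272641) + 25209) - 26604 = (23719767 + 25209) - 26604 = 23744976 - 26604 = 23718372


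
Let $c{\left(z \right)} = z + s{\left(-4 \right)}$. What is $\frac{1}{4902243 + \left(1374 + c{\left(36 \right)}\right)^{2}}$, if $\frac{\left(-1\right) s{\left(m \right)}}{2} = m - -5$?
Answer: $\frac{1}{6884707} \approx 1.4525 \cdot 10^{-7}$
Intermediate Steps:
$s{\left(m \right)} = -10 - 2 m$ ($s{\left(m \right)} = - 2 \left(m - -5\right) = - 2 \left(m + 5\right) = - 2 \left(5 + m\right) = -10 - 2 m$)
$c{\left(z \right)} = -2 + z$ ($c{\left(z \right)} = z - 2 = -2 + z$)
$\frac{1}{4902243 + \left(1374 + c{\left(36 \right)}\right)^{2}} = \frac{1}{4902243 + \left(1374 + \left(-2 + 36\right)\right)^{2}} = \frac{1}{4902243 + \left(1374 + 34\right)^{2}} = \frac{1}{4902243 + 1408^{2}} = \frac{1}{4902243 + 1982464} = \frac{1}{6884707}$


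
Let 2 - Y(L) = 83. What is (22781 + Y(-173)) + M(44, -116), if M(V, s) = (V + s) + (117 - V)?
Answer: 22701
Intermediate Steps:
M(V, s) = 117 + s
Y(L) = -81 (Y(L) = 2 - 1*83 = 2 - 83 = -81)
(22781 + Y(-173)) + M(44, -116) = (22781 - 81) + (117 - 116) = 22700 + 1 = 22701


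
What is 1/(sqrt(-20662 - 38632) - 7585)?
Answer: -7585/57591519 - I*sqrt(59294)/57591519 ≈ -0.0001317 - 4.2281e-6*I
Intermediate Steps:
1/(sqrt(-20662 - 38632) - 7585) = 1/(sqrt(-59294) - 7585) = 1/(I*sqrt(59294) - 7585) = 1/(-7585 + I*sqrt(59294))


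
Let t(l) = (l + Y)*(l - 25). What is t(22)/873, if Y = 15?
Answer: -37/291 ≈ -0.12715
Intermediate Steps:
t(l) = (-25 + l)*(15 + l) (t(l) = (l + 15)*(l - 25) = (15 + l)*(-25 + l) = (-25 + l)*(15 + l))
t(22)/873 = (-375 + 22**2 - 10*22)/873 = (-375 + 484 - 220)*(1/873) = -111*1/873 = -37/291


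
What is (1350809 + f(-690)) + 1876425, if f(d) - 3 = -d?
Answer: 3227927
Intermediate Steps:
f(d) = 3 - d
(1350809 + f(-690)) + 1876425 = (1350809 + (3 - 1*(-690))) + 1876425 = (1350809 + (3 + 690)) + 1876425 = (1350809 + 693) + 1876425 = 1351502 + 1876425 = 3227927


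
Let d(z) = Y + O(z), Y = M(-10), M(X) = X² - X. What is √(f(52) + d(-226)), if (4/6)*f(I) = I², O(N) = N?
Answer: 2*√985 ≈ 62.769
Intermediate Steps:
Y = 110 (Y = -10*(-1 - 10) = -10*(-11) = 110)
d(z) = 110 + z
f(I) = 3*I²/2
√(f(52) + d(-226)) = √((3/2)*52² + (110 - 226)) = √((3/2)*2704 - 116) = √(4056 - 116) = √3940 = 2*√985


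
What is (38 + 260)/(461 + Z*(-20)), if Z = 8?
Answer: 298/301 ≈ 0.99003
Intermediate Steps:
(38 + 260)/(461 + Z*(-20)) = (38 + 260)/(461 + 8*(-20)) = 298/(461 - 160) = 298/301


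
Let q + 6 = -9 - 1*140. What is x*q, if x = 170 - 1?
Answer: -26195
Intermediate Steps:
q = -155 (q = -6 + (-9 - 1*140) = -6 + (-9 - 140) = -6 - 149 = -155)
x = 169
x*q = 169*(-155) = -26195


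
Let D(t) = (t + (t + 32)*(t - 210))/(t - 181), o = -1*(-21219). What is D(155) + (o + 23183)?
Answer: 582291/13 ≈ 44792.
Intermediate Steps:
o = 21219
D(t) = (t + (-210 + t)*(32 + t))/(-181 + t) (D(t) = (t + (32 + t)*(-210 + t))/(-181 + t) = (t + (-210 + t)*(32 + t))/(-181 + t))
D(155) + (o + 23183) = (-6720 + 155² - 177*155)/(-181 + 155) + (21219 + 23183) = (-6720 + 24025 - 27435)/(-26) + 44402 = -1/26*(-10130) + 44402 = 5065/13 + 44402 = 582291/13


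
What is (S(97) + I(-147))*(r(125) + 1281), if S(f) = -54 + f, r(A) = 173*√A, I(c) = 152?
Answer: 249795 + 168675*√5 ≈ 6.2696e+5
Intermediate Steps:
(S(97) + I(-147))*(r(125) + 1281) = ((-54 + 97) + 152)*(173*√125 + 1281) = (43 + 152)*(173*(5*√5) + 1281) = 195*(865*√5 + 1281) = 195*(1281 + 865*√5) = 249795 + 168675*√5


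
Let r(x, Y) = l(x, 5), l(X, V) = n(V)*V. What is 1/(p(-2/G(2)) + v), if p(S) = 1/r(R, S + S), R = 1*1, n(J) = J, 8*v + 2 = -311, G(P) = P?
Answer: -200/7817 ≈ -0.025585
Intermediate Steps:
v = -313/8 (v = -¼ + (⅛)*(-311) = -¼ - 311/8 = -313/8 ≈ -39.125)
R = 1
l(X, V) = V² (l(X, V) = V*V = V²)
r(x, Y) = 25 (r(x, Y) = 5² = 25)
p(S) = 1/25
1/(p(-2/G(2)) + v) = 1/(1/25 - 313/8) = 1/(-7817/200) = -200/7817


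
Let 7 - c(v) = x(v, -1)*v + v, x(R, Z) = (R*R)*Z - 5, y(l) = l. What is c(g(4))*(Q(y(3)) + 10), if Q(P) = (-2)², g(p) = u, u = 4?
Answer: 1218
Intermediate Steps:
g(p) = 4
Q(P) = 4
x(R, Z) = -5 + Z*R² (x(R, Z) = R²*Z - 5 = Z*R² - 5 = -5 + Z*R²)
c(v) = 7 - v - v*(-5 - v²) (c(v) = 7 - ((-5 - v²)*v + v) = 7 - (v*(-5 - v²) + v) = 7 - (v + v*(-5 - v²)) = 7 + (-v - v*(-5 - v²)) = 7 - v - v*(-5 - v²))
c(g(4))*(Q(y(3)) + 10) = (7 + 4³ + 4*4)*(4 + 10) = (7 + 64 + 16)*14 = 87*14 = 1218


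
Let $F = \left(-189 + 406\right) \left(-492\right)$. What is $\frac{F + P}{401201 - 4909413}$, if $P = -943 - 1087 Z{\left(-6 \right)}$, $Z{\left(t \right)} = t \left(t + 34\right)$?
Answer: $- \frac{74909}{4508212} \approx -0.016616$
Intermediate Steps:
$F = -106764$ ($F = 217 \left(-492\right) = -106764$)
$Z{\left(t \right)} = t \left(34 + t\right)$
$P = 181673$ ($P = -943 - 1087 \left(- 6 \left(34 - 6\right)\right) = -943 - 1087 \left(\left(-6\right) 28\right) = -943 - -182616 = -943 + 182616 = 181673$)
$\frac{F + P}{401201 - 4909413} = \frac{-106764 + 181673}{401201 - 4909413} = \frac{74909}{-4508212} = 74909 \left(- \frac{1}{4508212}\right) = - \frac{74909}{4508212}$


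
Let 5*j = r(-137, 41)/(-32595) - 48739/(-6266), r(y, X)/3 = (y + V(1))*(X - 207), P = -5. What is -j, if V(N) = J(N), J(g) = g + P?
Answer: -382887239/340400450 ≈ -1.1248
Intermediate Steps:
J(g) = -5 + g (J(g) = g - 5 = -5 + g)
V(N) = -5 + N
r(y, X) = 3*(-207 + X)*(-4 + y) (r(y, X) = 3*((y + (-5 + 1))*(X - 207)) = 3*((y - 4)*(-207 + X)) = 3*((-4 + y)*(-207 + X)) = 3*((-207 + X)*(-4 + y)) = 3*(-207 + X)*(-4 + y))
j = 382887239/340400450 (j = ((2484 - 621*(-137) - 12*41 + 3*41*(-137))/(-32595) - 48739/(-6266))/5 = ((2484 + 85077 - 492 - 16851)*(-1/32595) - 48739*(-1/6266))/5 = (70218*(-1/32595) + 48739/6266)/5 = (-23406/10865 + 48739/6266)/5 = (1/5)*(382887239/68080090) = 382887239/340400450 ≈ 1.1248)
-j = -1*382887239/340400450 = -382887239/340400450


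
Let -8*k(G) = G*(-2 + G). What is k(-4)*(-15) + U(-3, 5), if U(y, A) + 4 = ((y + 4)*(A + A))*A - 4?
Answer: 87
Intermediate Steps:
k(G) = -G*(-2 + G)/8
U(y, A) = -8 + 2*A²*(4 + y) (U(y, A) = -4 + (((y + 4)*(A + A))*A - 4) = -4 + (((4 + y)*(2*A))*A - 4) = -4 + ((2*A*(4 + y))*A - 4) = -4 + (2*A²*(4 + y) - 4) = -4 + (-4 + 2*A²*(4 + y)) = -8 + 2*A²*(4 + y))
k(-4)*(-15) + U(-3, 5) = ((⅛)*(-4)*(2 - 1*(-4)))*(-15) + (-8 + 8*5² + 2*(-3)*5²) = ((⅛)*(-4)*(2 + 4))*(-15) + (-8 + 8*25 + 2*(-3)*25) = ((⅛)*(-4)*6)*(-15) + (-8 + 200 - 150) = -3*(-15) + 42 = 45 + 42 = 87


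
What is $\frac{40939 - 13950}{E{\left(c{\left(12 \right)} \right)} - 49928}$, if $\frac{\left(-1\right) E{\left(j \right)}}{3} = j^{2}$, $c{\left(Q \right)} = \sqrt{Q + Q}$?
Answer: $- \frac{26989}{50000} \approx -0.53978$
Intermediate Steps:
$c{\left(Q \right)} = \sqrt{2} \sqrt{Q}$ ($c{\left(Q \right)} = \sqrt{2 Q} = \sqrt{2} \sqrt{Q}$)
$E{\left(j \right)} = - 3 j^{2}$
$\frac{40939 - 13950}{E{\left(c{\left(12 \right)} \right)} - 49928} = \frac{40939 - 13950}{- 3 \left(\sqrt{2} \sqrt{12}\right)^{2} - 49928} = \frac{26989}{- 3 \left(\sqrt{2} \cdot 2 \sqrt{3}\right)^{2} - 49928} = \frac{26989}{- 3 \left(2 \sqrt{6}\right)^{2} - 49928} = \frac{26989}{\left(-3\right) 24 - 49928} = \frac{26989}{-72 - 49928} = \frac{26989}{-50000} = 26989 \left(- \frac{1}{50000}\right) = - \frac{26989}{50000}$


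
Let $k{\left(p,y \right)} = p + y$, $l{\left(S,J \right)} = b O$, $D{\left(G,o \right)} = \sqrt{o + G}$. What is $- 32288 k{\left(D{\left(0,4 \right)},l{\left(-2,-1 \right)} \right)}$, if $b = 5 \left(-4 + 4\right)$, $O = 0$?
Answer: $-64576$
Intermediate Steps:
$D{\left(G,o \right)} = \sqrt{G + o}$
$b = 0$ ($b = 5 \cdot 0 = 0$)
$l{\left(S,J \right)} = 0$ ($l{\left(S,J \right)} = 0 \cdot 0 = 0$)
$- 32288 k{\left(D{\left(0,4 \right)},l{\left(-2,-1 \right)} \right)} = - 32288 \left(\sqrt{0 + 4} + 0\right) = - 32288 \left(\sqrt{4} + 0\right) = - 32288 \left(2 + 0\right) = \left(-32288\right) 2 = -64576$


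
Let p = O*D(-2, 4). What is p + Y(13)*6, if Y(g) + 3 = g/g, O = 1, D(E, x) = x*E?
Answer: -20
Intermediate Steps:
D(E, x) = E*x
p = -8 (p = 1*(-2*4) = 1*(-8) = -8)
Y(g) = -2 (Y(g) = -3 + g/g = -3 + 1 = -2)
p + Y(13)*6 = -8 - 2*6 = -8 - 12 = -20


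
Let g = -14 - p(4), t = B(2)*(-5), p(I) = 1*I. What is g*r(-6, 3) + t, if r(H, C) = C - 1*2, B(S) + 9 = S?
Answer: 17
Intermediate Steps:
B(S) = -9 + S
p(I) = I
r(H, C) = -2 + C (r(H, C) = C - 2 = -2 + C)
t = 35 (t = (-9 + 2)*(-5) = -7*(-5) = 35)
g = -18 (g = -14 - 1*4 = -14 - 4 = -18)
g*r(-6, 3) + t = -18*(-2 + 3) + 35 = -18*1 + 35 = -18 + 35 = 17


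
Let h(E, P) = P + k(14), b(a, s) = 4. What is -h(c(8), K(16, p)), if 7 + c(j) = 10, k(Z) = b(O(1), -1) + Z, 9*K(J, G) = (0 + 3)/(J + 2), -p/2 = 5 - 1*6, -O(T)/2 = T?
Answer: -973/54 ≈ -18.019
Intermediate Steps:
O(T) = -2*T
p = 2 (p = -2*(5 - 1*6) = -2*(5 - 6) = -2*(-1) = 2)
K(J, G) = 1/(3*(2 + J)) (K(J, G) = ((0 + 3)/(J + 2))/9 = (3/(2 + J))/9 = 1/(3*(2 + J)))
k(Z) = 4 + Z
c(j) = 3 (c(j) = -7 + 10 = 3)
h(E, P) = 18 + P (h(E, P) = P + (4 + 14) = P + 18 = 18 + P)
-h(c(8), K(16, p)) = -(18 + 1/(3*(2 + 16))) = -(18 + (⅓)/18) = -(18 + (⅓)*(1/18)) = -(18 + 1/54) = -1*973/54 = -973/54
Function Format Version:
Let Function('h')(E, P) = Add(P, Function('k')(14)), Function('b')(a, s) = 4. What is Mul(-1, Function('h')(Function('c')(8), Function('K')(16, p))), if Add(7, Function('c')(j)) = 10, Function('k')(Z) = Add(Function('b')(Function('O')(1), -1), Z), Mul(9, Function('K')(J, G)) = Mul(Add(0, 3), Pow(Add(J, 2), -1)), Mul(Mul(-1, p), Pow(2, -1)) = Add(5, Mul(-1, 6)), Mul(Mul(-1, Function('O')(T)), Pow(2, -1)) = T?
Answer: Rational(-973, 54) ≈ -18.019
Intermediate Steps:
Function('O')(T) = Mul(-2, T)
p = 2 (p = Mul(-2, Add(5, Mul(-1, 6))) = Mul(-2, Add(5, -6)) = Mul(-2, -1) = 2)
Function('K')(J, G) = Mul(Rational(1, 3), Pow(Add(2, J), -1)) (Function('K')(J, G) = Mul(Rational(1, 9), Mul(Add(0, 3), Pow(Add(J, 2), -1))) = Mul(Rational(1, 9), Mul(3, Pow(Add(2, J), -1))) = Mul(Rational(1, 3), Pow(Add(2, J), -1)))
Function('k')(Z) = Add(4, Z)
Function('c')(j) = 3 (Function('c')(j) = Add(-7, 10) = 3)
Function('h')(E, P) = Add(18, P) (Function('h')(E, P) = Add(P, Add(4, 14)) = Add(P, 18) = Add(18, P))
Mul(-1, Function('h')(Function('c')(8), Function('K')(16, p))) = Mul(-1, Add(18, Mul(Rational(1, 3), Pow(Add(2, 16), -1)))) = Mul(-1, Add(18, Mul(Rational(1, 3), Pow(18, -1)))) = Mul(-1, Add(18, Mul(Rational(1, 3), Rational(1, 18)))) = Mul(-1, Add(18, Rational(1, 54))) = Mul(-1, Rational(973, 54)) = Rational(-973, 54)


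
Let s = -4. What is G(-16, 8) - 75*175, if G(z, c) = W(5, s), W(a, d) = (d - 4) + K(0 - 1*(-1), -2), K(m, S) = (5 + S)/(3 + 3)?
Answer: -26265/2 ≈ -13133.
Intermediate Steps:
K(m, S) = ⅚ + S/6 (K(m, S) = (5 + S)/6 = (5 + S)*(⅙) = ⅚ + S/6)
W(a, d) = -7/2 + d (W(a, d) = (d - 4) + (⅚ + (⅙)*(-2)) = (-4 + d) + (⅚ - ⅓) = (-4 + d) + ½ = -7/2 + d)
G(z, c) = -15/2 (G(z, c) = -7/2 - 4 = -15/2)
G(-16, 8) - 75*175 = -15/2 - 75*175 = -15/2 - 13125 = -26265/2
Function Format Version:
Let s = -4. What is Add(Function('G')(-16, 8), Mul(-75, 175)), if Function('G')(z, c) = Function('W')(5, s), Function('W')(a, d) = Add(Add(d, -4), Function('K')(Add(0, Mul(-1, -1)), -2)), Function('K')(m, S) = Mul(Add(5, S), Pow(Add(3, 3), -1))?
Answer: Rational(-26265, 2) ≈ -13133.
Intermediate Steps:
Function('K')(m, S) = Add(Rational(5, 6), Mul(Rational(1, 6), S)) (Function('K')(m, S) = Mul(Add(5, S), Pow(6, -1)) = Mul(Add(5, S), Rational(1, 6)) = Add(Rational(5, 6), Mul(Rational(1, 6), S)))
Function('W')(a, d) = Add(Rational(-7, 2), d) (Function('W')(a, d) = Add(Add(d, -4), Add(Rational(5, 6), Mul(Rational(1, 6), -2))) = Add(Add(-4, d), Add(Rational(5, 6), Rational(-1, 3))) = Add(Add(-4, d), Rational(1, 2)) = Add(Rational(-7, 2), d))
Function('G')(z, c) = Rational(-15, 2) (Function('G')(z, c) = Add(Rational(-7, 2), -4) = Rational(-15, 2))
Add(Function('G')(-16, 8), Mul(-75, 175)) = Add(Rational(-15, 2), Mul(-75, 175)) = Add(Rational(-15, 2), -13125) = Rational(-26265, 2)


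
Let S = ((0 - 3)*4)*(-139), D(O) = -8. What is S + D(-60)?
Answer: 1660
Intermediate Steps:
S = 1668 (S = -3*4*(-139) = -12*(-139) = 1668)
S + D(-60) = 1668 - 8 = 1660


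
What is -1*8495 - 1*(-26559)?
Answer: 18064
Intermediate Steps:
-1*8495 - 1*(-26559) = -8495 + 26559 = 18064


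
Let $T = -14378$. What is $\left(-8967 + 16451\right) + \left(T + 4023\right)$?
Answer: $-2871$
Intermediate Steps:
$\left(-8967 + 16451\right) + \left(T + 4023\right) = \left(-8967 + 16451\right) + \left(-14378 + 4023\right) = 7484 - 10355 = -2871$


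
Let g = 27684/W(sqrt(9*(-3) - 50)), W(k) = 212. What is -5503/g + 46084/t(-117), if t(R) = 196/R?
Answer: -9343501688/339129 ≈ -27551.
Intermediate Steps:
g = 6921/53 (g = 27684/212 = 27684*(1/212) = 6921/53 ≈ 130.58)
-5503/g + 46084/t(-117) = -5503/6921/53 + 46084/((196/(-117))) = -5503*53/6921 + 46084/((196*(-1/117))) = -291659/6921 + 46084/(-196/117) = -291659/6921 + 46084*(-117/196) = -291659/6921 - 1347957/49 = -9343501688/339129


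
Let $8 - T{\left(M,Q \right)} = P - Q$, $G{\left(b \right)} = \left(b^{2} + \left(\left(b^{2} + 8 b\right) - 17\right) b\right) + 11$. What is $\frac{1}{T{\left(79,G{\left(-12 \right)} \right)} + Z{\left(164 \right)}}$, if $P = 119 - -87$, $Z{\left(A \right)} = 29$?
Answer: $- \frac{1}{386} \approx -0.0025907$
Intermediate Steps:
$P = 206$ ($P = 119 + 87 = 206$)
$G{\left(b \right)} = 11 + b^{2} + b \left(-17 + b^{2} + 8 b\right)$ ($G{\left(b \right)} = \left(b^{2} + \left(-17 + b^{2} + 8 b\right) b\right) + 11 = \left(b^{2} + b \left(-17 + b^{2} + 8 b\right)\right) + 11 = 11 + b^{2} + b \left(-17 + b^{2} + 8 b\right)$)
$T{\left(M,Q \right)} = -198 + Q$ ($T{\left(M,Q \right)} = 8 - \left(206 - Q\right) = 8 + \left(-206 + Q\right) = -198 + Q$)
$\frac{1}{T{\left(79,G{\left(-12 \right)} \right)} + Z{\left(164 \right)}} = \frac{1}{\left(-198 + \left(11 + \left(-12\right)^{3} - -204 + 9 \left(-12\right)^{2}\right)\right) + 29} = \frac{1}{\left(-198 + \left(11 - 1728 + 204 + 9 \cdot 144\right)\right) + 29} = \frac{1}{\left(-198 + \left(11 - 1728 + 204 + 1296\right)\right) + 29} = \frac{1}{\left(-198 - 217\right) + 29} = \frac{1}{-415 + 29} = \frac{1}{-386} = - \frac{1}{386}$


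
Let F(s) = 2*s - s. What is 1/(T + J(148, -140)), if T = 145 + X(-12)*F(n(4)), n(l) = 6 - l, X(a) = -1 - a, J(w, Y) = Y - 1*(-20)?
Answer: 1/47 ≈ 0.021277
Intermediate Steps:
J(w, Y) = 20 + Y (J(w, Y) = Y + 20 = 20 + Y)
F(s) = s
T = 167 (T = 145 + (-1 - 1*(-12))*(6 - 1*4) = 145 + (-1 + 12)*(6 - 4) = 145 + 11*2 = 145 + 22 = 167)
1/(T + J(148, -140)) = 1/(167 + (20 - 140)) = 1/(167 - 120) = 1/47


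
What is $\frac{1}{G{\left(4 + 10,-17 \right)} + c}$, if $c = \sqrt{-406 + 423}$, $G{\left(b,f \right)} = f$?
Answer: $- \frac{1}{16} - \frac{\sqrt{17}}{272} \approx -0.077658$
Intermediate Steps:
$c = \sqrt{17} \approx 4.1231$
$\frac{1}{G{\left(4 + 10,-17 \right)} + c} = \frac{1}{-17 + \sqrt{17}}$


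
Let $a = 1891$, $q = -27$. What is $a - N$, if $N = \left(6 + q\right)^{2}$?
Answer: $1450$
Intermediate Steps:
$N = 441$ ($N = \left(6 - 27\right)^{2} = \left(-21\right)^{2} = 441$)
$a - N = 1891 - 441 = 1450$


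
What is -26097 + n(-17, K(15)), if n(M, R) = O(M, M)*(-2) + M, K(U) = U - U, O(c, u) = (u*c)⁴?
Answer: -13951540996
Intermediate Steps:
O(c, u) = c⁴*u⁴ (O(c, u) = (c*u)⁴ = c⁴*u⁴)
K(U) = 0
n(M, R) = M - 2*M⁸ (n(M, R) = (M⁴*M⁴)*(-2) + M = M⁸*(-2) + M = -2*M⁸ + M = M - 2*M⁸)
-26097 + n(-17, K(15)) = -26097 + (-17 - 2*(-17)⁸) = -26097 + (-17 - 2*6975757441) = -26097 + (-17 - 13951514882) = -26097 - 13951514899 = -13951540996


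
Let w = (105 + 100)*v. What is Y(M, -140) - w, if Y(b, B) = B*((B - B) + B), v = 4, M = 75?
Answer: 18780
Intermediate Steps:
w = 820 (w = (105 + 100)*4 = 205*4 = 820)
Y(b, B) = B**2 (Y(b, B) = B*(0 + B) = B*B = B**2)
Y(M, -140) - w = (-140)**2 - 1*820 = 19600 - 820 = 18780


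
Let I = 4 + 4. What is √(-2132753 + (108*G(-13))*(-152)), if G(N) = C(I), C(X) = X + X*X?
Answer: I*√3314705 ≈ 1820.6*I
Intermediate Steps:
I = 8
C(X) = X + X²
G(N) = 72 (G(N) = 8*(1 + 8) = 8*9 = 72)
√(-2132753 + (108*G(-13))*(-152)) = √(-2132753 + (108*72)*(-152)) = √(-2132753 + 7776*(-152)) = √(-2132753 - 1181952) = √(-3314705) = I*√3314705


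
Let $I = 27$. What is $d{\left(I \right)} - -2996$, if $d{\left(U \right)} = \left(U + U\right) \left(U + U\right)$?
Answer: $5912$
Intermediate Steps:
$d{\left(U \right)} = 4 U^{2}$ ($d{\left(U \right)} = 2 U 2 U = 4 U^{2}$)
$d{\left(I \right)} - -2996 = 4 \cdot 27^{2} - -2996 = 4 \cdot 729 + 2996 = 2916 + 2996 = 5912$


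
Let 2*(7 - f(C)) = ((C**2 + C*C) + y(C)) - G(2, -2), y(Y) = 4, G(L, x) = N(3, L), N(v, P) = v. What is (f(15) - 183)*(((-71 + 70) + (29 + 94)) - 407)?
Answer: 228855/2 ≈ 1.1443e+5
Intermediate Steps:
G(L, x) = 3
f(C) = 13/2 - C**2 (f(C) = 7 - (((C**2 + C*C) + 4) - 1*3)/2 = 7 - (((C**2 + C**2) + 4) - 3)/2 = 7 - ((2*C**2 + 4) - 3)/2 = 7 - ((4 + 2*C**2) - 3)/2 = 7 - (1 + 2*C**2)/2 = 7 + (-1/2 - C**2) = 13/2 - C**2)
(f(15) - 183)*(((-71 + 70) + (29 + 94)) - 407) = ((13/2 - 1*15**2) - 183)*(((-71 + 70) + (29 + 94)) - 407) = ((13/2 - 1*225) - 183)*((-1 + 123) - 407) = ((13/2 - 225) - 183)*(122 - 407) = (-437/2 - 183)*(-285) = -803/2*(-285) = 228855/2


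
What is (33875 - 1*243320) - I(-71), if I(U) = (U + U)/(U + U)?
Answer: -209446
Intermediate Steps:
I(U) = 1 (I(U) = (2*U)/((2*U)) = (2*U)*(1/(2*U)) = 1)
(33875 - 1*243320) - I(-71) = (33875 - 1*243320) - 1*1 = (33875 - 243320) - 1 = -209445 - 1 = -209446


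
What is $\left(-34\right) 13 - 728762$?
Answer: $-729204$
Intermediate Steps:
$\left(-34\right) 13 - 728762 = -442 - 728762 = -729204$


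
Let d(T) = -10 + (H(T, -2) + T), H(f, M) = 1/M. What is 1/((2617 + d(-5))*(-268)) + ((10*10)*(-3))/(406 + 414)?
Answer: -10458071/28585282 ≈ -0.36586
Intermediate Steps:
d(T) = -21/2 + T (d(T) = -10 + (1/(-2) + T) = -10 + (-½ + T) = -21/2 + T)
1/((2617 + d(-5))*(-268)) + ((10*10)*(-3))/(406 + 414) = 1/((2617 + (-21/2 - 5))*(-268)) + ((10*10)*(-3))/(406 + 414) = -1/268/(2617 - 31/2) + (100*(-3))/820 = -1/268/(5203/2) - 300*1/820 = (2/5203)*(-1/268) - 15/41 = -1/697202 - 15/41 = -10458071/28585282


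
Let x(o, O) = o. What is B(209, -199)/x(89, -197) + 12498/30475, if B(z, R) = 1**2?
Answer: 1142797/2712275 ≈ 0.42134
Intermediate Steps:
B(z, R) = 1
B(209, -199)/x(89, -197) + 12498/30475 = 1/89 + 12498/30475 = 1142797/2712275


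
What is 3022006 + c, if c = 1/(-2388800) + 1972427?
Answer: 11930701550399/2388800 ≈ 4.9944e+6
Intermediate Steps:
c = 4711733617599/2388800 (c = -1/2388800 + 1972427 = 4711733617599/2388800 ≈ 1.9724e+6)
3022006 + c = 3022006 + 4711733617599/2388800 = 11930701550399/2388800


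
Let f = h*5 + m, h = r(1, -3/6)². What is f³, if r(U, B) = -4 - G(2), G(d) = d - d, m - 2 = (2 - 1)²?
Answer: 571787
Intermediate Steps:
m = 3 (m = 2 + (2 - 1)² = 2 + 1² = 2 + 1 = 3)
G(d) = 0
r(U, B) = -4 (r(U, B) = -4 - 1*0 = -4 + 0 = -4)
h = 16 (h = (-4)² = 16)
f = 83 (f = 16*5 + 3 = 80 + 3 = 83)
f³ = 83³ = 571787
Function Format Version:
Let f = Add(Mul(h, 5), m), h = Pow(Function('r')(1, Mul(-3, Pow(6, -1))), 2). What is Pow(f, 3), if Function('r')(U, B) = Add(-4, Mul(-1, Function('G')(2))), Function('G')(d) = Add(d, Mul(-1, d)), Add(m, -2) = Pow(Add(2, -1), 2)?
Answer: 571787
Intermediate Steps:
m = 3 (m = Add(2, Pow(Add(2, -1), 2)) = Add(2, Pow(1, 2)) = Add(2, 1) = 3)
Function('G')(d) = 0
Function('r')(U, B) = -4 (Function('r')(U, B) = Add(-4, Mul(-1, 0)) = Add(-4, 0) = -4)
h = 16 (h = Pow(-4, 2) = 16)
f = 83 (f = Add(Mul(16, 5), 3) = Add(80, 3) = 83)
Pow(f, 3) = Pow(83, 3) = 571787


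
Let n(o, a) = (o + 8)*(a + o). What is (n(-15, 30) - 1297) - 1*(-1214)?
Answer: -188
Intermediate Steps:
n(o, a) = (8 + o)*(a + o)
(n(-15, 30) - 1297) - 1*(-1214) = (((-15)² + 8*30 + 8*(-15) + 30*(-15)) - 1297) - 1*(-1214) = ((225 + 240 - 120 - 450) - 1297) + 1214 = (-105 - 1297) + 1214 = -1402 + 1214 = -188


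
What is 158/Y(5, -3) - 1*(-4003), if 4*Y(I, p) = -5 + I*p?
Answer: 19857/5 ≈ 3971.4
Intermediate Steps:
Y(I, p) = -5/4 + I*p/4 (Y(I, p) = (-5 + I*p)/4 = -5/4 + I*p/4)
158/Y(5, -3) - 1*(-4003) = 158/(-5/4 + (¼)*5*(-3)) - 1*(-4003) = 158/(-5/4 - 15/4) + 4003 = 158/(-5) + 4003 = 158*(-⅕) + 4003 = -158/5 + 4003 = 19857/5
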